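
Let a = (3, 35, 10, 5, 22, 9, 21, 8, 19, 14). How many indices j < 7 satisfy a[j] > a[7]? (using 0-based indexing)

5

The element at index 7 is 8.
Elements before it: 3, 35, 10, 5, 22, 9, 21
Those larger than 8: 35, 10, 22, 9, 21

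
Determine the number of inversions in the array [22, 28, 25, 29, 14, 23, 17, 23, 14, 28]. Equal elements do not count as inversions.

There are 24 out-of-order pairs.

Count, for each position, how many later elements it exceeds:
22: 3
28: 6
25: 5
29: 6
14: 0
23: 2
17: 1
23: 1
14: 0
28: 0
Sum: 3 + 6 + 5 + 6 + 0 + 2 + 1 + 1 + 0 + 0 = 24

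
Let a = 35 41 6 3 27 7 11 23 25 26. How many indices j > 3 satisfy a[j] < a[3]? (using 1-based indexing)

1

The element at index 3 is 6.
Elements after it: 3, 27, 7, 11, 23, 25, 26
Those smaller than 6: 3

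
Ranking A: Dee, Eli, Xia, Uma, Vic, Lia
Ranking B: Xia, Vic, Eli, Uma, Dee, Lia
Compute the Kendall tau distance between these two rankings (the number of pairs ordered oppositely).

7

Assign each item its position (1..6) in the first ordering, then rewrite the second ordering as that position sequence:
positions: Dee→1, Eli→2, Xia→3, Uma→4, Vic→5, Lia→6
second ordering as positions: [3, 5, 2, 4, 1, 6]
Discordant pairs = inversions in this position sequence.
3: 2, 1 → 2
5: 2, 4, 1 → 3
2: 1 → 1
4: 1 → 1
1: 0
6: 0
Total: 2 + 3 + 1 + 1 + 0 + 0 = 7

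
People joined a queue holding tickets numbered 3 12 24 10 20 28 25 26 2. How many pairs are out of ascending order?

13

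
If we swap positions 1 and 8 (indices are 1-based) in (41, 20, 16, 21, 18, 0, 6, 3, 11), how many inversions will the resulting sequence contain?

Positions 1 and 8 hold 41 and 3; after swapping, the array is [3, 20, 16, 21, 18, 0, 6, 41, 11].
Element-by-element contributions:
3 → 0 → 1
20 → 16, 18, 0, 6, 11 → 5
16 → 0, 6, 11 → 3
21 → 18, 0, 6, 11 → 4
18 → 0, 6, 11 → 3
0 → none → 0
6 → none → 0
41 → 11 → 1
11 → none → 0
Sum: 1 + 5 + 3 + 4 + 3 + 0 + 0 + 1 + 0 = 17

17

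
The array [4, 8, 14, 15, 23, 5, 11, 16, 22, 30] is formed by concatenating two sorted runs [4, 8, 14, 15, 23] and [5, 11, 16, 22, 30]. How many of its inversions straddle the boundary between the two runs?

For each element r of the right run, count left-run elements greater than r:
r = 5: 8, 14, 15, 23 → 4
r = 11: 14, 15, 23 → 3
r = 16: 23 → 1
r = 22: 23 → 1
r = 30: none → 0
Cross-inversions: 4 + 3 + 1 + 1 + 0 = 9

Split inversions: 9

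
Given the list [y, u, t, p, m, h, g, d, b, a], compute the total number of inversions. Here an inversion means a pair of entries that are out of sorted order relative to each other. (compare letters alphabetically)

Element-by-element contributions:
y → u, t, p, m, h, g, d, b, a → 9
u → t, p, m, h, g, d, b, a → 8
t → p, m, h, g, d, b, a → 7
p → m, h, g, d, b, a → 6
m → h, g, d, b, a → 5
h → g, d, b, a → 4
g → d, b, a → 3
d → b, a → 2
b → a → 1
a → none → 0
Sum: 9 + 8 + 7 + 6 + 5 + 4 + 3 + 2 + 1 + 0 = 45

45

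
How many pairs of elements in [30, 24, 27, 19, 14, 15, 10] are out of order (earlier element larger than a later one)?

19 out-of-order pairs

For each element, count later entries that are smaller:
30: 6
24: 4
27: 4
19: 3
14: 1
15: 1
10: 0
Sum: 6 + 4 + 4 + 3 + 1 + 1 + 0 = 19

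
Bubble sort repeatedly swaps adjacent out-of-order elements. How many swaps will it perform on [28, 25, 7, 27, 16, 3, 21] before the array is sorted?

15

Minimum adjacent swaps = number of inversions (each swap of adjacent out-of-order elements removes one inversion and no swap can remove more).
Count inversions — for each element, later elements that are smaller:
28: 25, 7, 27, 16, 3, 21 → 6
25: 7, 16, 3, 21 → 4
7: 3 → 1
27: 16, 3, 21 → 3
16: 3 → 1
3: none → 0
21: none → 0
Total inversions: 6 + 4 + 1 + 3 + 1 + 0 + 0 = 15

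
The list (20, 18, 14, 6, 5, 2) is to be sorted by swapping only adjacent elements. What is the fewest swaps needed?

The minimum number of adjacent swaps to sort an array equals its inversion count, since every such swap removes exactly one inversion.
Count inversions — for each element, later elements that are smaller:
20: 18, 14, 6, 5, 2 → 5
18: 14, 6, 5, 2 → 4
14: 6, 5, 2 → 3
6: 5, 2 → 2
5: 2 → 1
2: none → 0
Total inversions: 5 + 4 + 3 + 2 + 1 + 0 = 15

There are 15 adjacent swaps.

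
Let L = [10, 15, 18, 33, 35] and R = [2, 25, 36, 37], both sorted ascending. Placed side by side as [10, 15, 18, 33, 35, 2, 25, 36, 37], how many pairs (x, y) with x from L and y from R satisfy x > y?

7

Count, for every r in R, how many entries of L exceed r:
r = 2: 10, 15, 18, 33, 35 → 5
r = 25: 33, 35 → 2
r = 36: none → 0
r = 37: none → 0
Cross-inversions: 5 + 2 + 0 + 0 = 7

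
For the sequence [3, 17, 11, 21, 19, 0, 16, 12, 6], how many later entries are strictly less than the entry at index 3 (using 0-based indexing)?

The element at index 3 is 21.
Elements after it: 19, 0, 16, 12, 6
Those smaller than 21: 19, 0, 16, 12, 6

5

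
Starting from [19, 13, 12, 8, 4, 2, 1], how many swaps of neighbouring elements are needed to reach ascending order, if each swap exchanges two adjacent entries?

21 swaps

Minimum adjacent swaps = number of inversions (each swap of adjacent out-of-order elements removes one inversion and no swap can remove more).
Count inversions — for each element, later elements that are smaller:
19: 13, 12, 8, 4, 2, 1 → 6
13: 12, 8, 4, 2, 1 → 5
12: 8, 4, 2, 1 → 4
8: 4, 2, 1 → 3
4: 2, 1 → 2
2: 1 → 1
1: none → 0
Total inversions: 6 + 5 + 4 + 3 + 2 + 1 + 0 = 21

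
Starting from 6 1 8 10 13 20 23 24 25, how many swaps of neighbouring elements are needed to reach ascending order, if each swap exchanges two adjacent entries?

Minimum adjacent swaps = number of inversions (each swap of adjacent out-of-order elements removes one inversion and no swap can remove more).
Count inversions — for each element, later elements that are smaller:
6: 1 → 1
1: none → 0
8: none → 0
10: none → 0
13: none → 0
20: none → 0
23: none → 0
24: none → 0
25: none → 0
Total inversions: 1 + 0 + 0 + 0 + 0 + 0 + 0 + 0 + 0 = 1

1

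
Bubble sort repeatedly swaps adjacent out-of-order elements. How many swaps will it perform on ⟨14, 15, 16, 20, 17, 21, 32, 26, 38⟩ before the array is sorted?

2 adjacent swaps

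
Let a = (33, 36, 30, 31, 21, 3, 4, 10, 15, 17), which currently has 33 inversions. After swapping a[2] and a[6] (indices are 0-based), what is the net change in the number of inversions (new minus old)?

-3

Positions 2 and 6 hold 30 and 4; after swapping, the array is [33, 36, 4, 31, 21, 3, 30, 10, 15, 17].
For each element, count later entries that are smaller:
33: 8
36: 8
4: 1
31: 6
21: 4
3: 0
30: 3
10: 0
15: 0
17: 0
Sum: 8 + 8 + 1 + 6 + 4 + 0 + 3 + 0 + 0 + 0 = 30
Change: 30 − 33 = -3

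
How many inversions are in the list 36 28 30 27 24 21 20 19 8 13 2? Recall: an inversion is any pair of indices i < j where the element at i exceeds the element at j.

53 inversions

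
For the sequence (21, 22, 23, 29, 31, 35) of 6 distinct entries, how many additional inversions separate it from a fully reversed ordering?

Maximum inversions for 6 distinct elements is C(6, 2) = 6·5/2 = 15.
Current inversions — for each element, count later smaller elements:
21: 0
22: 0
23: 0
29: 0
31: 0
35: 0
Current total: 0 + 0 + 0 + 0 + 0 + 0 = 0
Shortfall: 15 − 0 = 15

15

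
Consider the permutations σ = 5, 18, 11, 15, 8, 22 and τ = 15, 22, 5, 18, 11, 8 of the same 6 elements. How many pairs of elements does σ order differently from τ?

Assign each item its position (1..6) in the first ordering, then rewrite the second ordering as that position sequence:
positions: 5→1, 18→2, 11→3, 15→4, 8→5, 22→6
second ordering as positions: [4, 6, 1, 2, 3, 5]
Discordant pairs = inversions in this position sequence.
4: 1, 2, 3 → 3
6: 1, 2, 3, 5 → 4
1: 0
2: 0
3: 0
5: 0
Total: 3 + 4 + 0 + 0 + 0 + 0 = 7

7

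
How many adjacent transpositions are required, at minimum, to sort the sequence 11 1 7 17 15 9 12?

Each adjacent swap fixes exactly one inversion, so the minimum swap count equals the number of inversions.
Count inversions — for each element, later elements that are smaller:
11: 1, 7, 9 → 3
1: none → 0
7: none → 0
17: 15, 9, 12 → 3
15: 9, 12 → 2
9: none → 0
12: none → 0
Total inversions: 3 + 0 + 0 + 3 + 2 + 0 + 0 = 8

8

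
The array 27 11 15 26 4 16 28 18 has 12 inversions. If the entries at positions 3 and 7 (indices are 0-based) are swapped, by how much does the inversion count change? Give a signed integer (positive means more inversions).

Positions 3 and 7 hold 26 and 18; after swapping, the array is [27, 11, 15, 18, 4, 16, 28, 26].
Count, for each position, how many later elements it exceeds:
27 → 11, 15, 18, 4, 16, 26 → 6
11 → 4 → 1
15 → 4 → 1
18 → 4, 16 → 2
4 → none → 0
16 → none → 0
28 → 26 → 1
26 → none → 0
Sum: 6 + 1 + 1 + 2 + 0 + 0 + 1 + 0 = 11
Change: 11 − 12 = -1

-1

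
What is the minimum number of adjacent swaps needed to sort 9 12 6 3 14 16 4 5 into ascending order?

Minimum adjacent swaps = number of inversions (each swap of adjacent out-of-order elements removes one inversion and no swap can remove more).
Count inversions — for each element, later elements that are smaller:
9: 6, 3, 4, 5 → 4
12: 6, 3, 4, 5 → 4
6: 3, 4, 5 → 3
3: none → 0
14: 4, 5 → 2
16: 4, 5 → 2
4: none → 0
5: none → 0
Total inversions: 4 + 4 + 3 + 0 + 2 + 2 + 0 + 0 = 15

Swaps: 15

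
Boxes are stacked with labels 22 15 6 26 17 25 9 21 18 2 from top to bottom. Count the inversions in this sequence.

There are 27 inversions.

Element-by-element contributions:
22 → 15, 6, 17, 9, 21, 18, 2 → 7
15 → 6, 9, 2 → 3
6 → 2 → 1
26 → 17, 25, 9, 21, 18, 2 → 6
17 → 9, 2 → 2
25 → 9, 21, 18, 2 → 4
9 → 2 → 1
21 → 18, 2 → 2
18 → 2 → 1
2 → none → 0
Sum: 7 + 3 + 1 + 6 + 2 + 4 + 1 + 2 + 1 + 0 = 27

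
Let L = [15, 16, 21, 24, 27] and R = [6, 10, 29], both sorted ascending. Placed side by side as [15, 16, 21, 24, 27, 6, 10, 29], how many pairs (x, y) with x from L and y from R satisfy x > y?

10 split inversions

Count, for every r in R, how many entries of L exceed r:
r = 6: 15, 16, 21, 24, 27 → 5
r = 10: 15, 16, 21, 24, 27 → 5
r = 29: none → 0
Cross-inversions: 5 + 5 + 0 = 10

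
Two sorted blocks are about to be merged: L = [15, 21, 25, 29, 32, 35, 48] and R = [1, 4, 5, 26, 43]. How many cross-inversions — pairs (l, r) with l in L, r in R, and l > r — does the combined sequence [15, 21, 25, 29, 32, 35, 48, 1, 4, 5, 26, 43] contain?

Take each right-half value and tally the left-half values above it:
r = 1: 15, 21, 25, 29, 32, 35, 48 → 7
r = 4: 15, 21, 25, 29, 32, 35, 48 → 7
r = 5: 15, 21, 25, 29, 32, 35, 48 → 7
r = 26: 29, 32, 35, 48 → 4
r = 43: 48 → 1
Cross-inversions: 7 + 7 + 7 + 4 + 1 = 26

26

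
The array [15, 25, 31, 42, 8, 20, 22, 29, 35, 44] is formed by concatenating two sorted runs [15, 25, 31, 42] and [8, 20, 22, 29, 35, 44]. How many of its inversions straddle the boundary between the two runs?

Take each right-half value and tally the left-half values above it:
r = 8: 15, 25, 31, 42 → 4
r = 20: 25, 31, 42 → 3
r = 22: 25, 31, 42 → 3
r = 29: 31, 42 → 2
r = 35: 42 → 1
r = 44: none → 0
Cross-inversions: 4 + 3 + 3 + 2 + 1 + 0 = 13

13 cross-inversions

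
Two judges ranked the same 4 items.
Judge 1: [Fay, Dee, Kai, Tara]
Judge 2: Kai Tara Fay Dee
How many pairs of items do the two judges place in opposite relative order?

Assign each item its position (1..4) in the first ordering, then rewrite the second ordering as that position sequence:
positions: Fay→1, Dee→2, Kai→3, Tara→4
second ordering as positions: [3, 4, 1, 2]
Discordant pairs = inversions in this position sequence.
3: 1, 2 → 2
4: 1, 2 → 2
1: 0
2: 0
Total: 2 + 2 + 0 + 0 = 4

4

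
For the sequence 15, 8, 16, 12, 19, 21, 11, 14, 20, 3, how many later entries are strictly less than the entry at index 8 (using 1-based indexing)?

The element at index 8 is 14.
Elements after it: 20, 3
Those smaller than 14: 3

1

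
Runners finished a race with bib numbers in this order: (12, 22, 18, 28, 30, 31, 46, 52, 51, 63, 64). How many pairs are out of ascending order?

There are 2 out-of-order pairs.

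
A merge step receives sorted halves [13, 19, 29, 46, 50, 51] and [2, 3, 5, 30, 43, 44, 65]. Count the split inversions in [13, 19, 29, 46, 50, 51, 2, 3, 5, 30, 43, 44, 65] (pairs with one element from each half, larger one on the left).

Count, for every r in R, how many entries of L exceed r:
r = 2: 13, 19, 29, 46, 50, 51 → 6
r = 3: 13, 19, 29, 46, 50, 51 → 6
r = 5: 13, 19, 29, 46, 50, 51 → 6
r = 30: 46, 50, 51 → 3
r = 43: 46, 50, 51 → 3
r = 44: 46, 50, 51 → 3
r = 65: none → 0
Cross-inversions: 6 + 6 + 6 + 3 + 3 + 3 + 0 = 27

27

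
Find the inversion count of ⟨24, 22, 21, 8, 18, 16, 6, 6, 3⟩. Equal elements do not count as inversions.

33

Sweep left to right; for each value list the smaller values that follow it:
24 → 22, 21, 8, 18, 16, 6, 6, 3 → 8
22 → 21, 8, 18, 16, 6, 6, 3 → 7
21 → 8, 18, 16, 6, 6, 3 → 6
8 → 6, 6, 3 → 3
18 → 16, 6, 6, 3 → 4
16 → 6, 6, 3 → 3
6 → 3 → 1
6 → 3 → 1
3 → none → 0
Sum: 8 + 7 + 6 + 3 + 4 + 3 + 1 + 1 + 0 = 33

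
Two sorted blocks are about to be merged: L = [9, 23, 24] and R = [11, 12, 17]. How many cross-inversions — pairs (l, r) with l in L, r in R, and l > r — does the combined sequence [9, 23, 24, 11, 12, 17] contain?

For each element r of the right run, count left-run elements greater than r:
r = 11: 23, 24 → 2
r = 12: 23, 24 → 2
r = 17: 23, 24 → 2
Cross-inversions: 2 + 2 + 2 = 6

Split inversions: 6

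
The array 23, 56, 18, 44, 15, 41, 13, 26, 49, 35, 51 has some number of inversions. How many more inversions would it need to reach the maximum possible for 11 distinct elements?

Maximum inversions for 11 distinct elements is C(11, 2) = 11·10/2 = 55.
Current inversions — for each element, count later smaller elements:
23: 3
56: 9
18: 2
44: 5
15: 1
41: 3
13: 0
26: 0
49: 1
35: 0
51: 0
Current total: 3 + 9 + 2 + 5 + 1 + 3 + 0 + 0 + 1 + 0 + 0 = 24
Shortfall: 55 − 24 = 31

31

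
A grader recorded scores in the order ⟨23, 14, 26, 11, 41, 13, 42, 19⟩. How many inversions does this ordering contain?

There are 12 out-of-order pairs.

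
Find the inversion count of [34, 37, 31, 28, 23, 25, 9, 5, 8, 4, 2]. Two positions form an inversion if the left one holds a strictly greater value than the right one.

52

Element-by-element contributions:
34: 9
37: 9
31: 8
28: 7
23: 5
25: 5
9: 4
5: 2
8: 2
4: 1
2: 0
Sum: 9 + 9 + 8 + 7 + 5 + 5 + 4 + 2 + 2 + 1 + 0 = 52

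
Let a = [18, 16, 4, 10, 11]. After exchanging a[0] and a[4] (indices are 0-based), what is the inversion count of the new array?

4

Positions 0 and 4 hold 18 and 11; after swapping, the array is [11, 16, 4, 10, 18].
Sweep left to right; for each value list the smaller values that follow it:
11: 2
16: 2
4: 0
10: 0
18: 0
Sum: 2 + 2 + 0 + 0 + 0 = 4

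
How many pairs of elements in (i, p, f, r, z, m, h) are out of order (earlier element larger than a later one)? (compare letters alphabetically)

For each element, count later entries that are smaller:
i → f, h → 2
p → f, m, h → 3
f → none → 0
r → m, h → 2
z → m, h → 2
m → h → 1
h → none → 0
Sum: 2 + 3 + 0 + 2 + 2 + 1 + 0 = 10

10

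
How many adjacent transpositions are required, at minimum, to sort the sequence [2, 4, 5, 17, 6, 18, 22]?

1 adjacent swap

The minimum number of adjacent swaps to sort an array equals its inversion count, since every such swap removes exactly one inversion.
Count inversions — for each element, later elements that are smaller:
2: none → 0
4: none → 0
5: none → 0
17: 6 → 1
6: none → 0
18: none → 0
22: none → 0
Total inversions: 0 + 0 + 0 + 1 + 0 + 0 + 0 = 1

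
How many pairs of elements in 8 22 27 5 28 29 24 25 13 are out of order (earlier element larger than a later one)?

Element-by-element contributions:
8 → 5 → 1
22 → 5, 13 → 2
27 → 5, 24, 25, 13 → 4
5 → none → 0
28 → 24, 25, 13 → 3
29 → 24, 25, 13 → 3
24 → 13 → 1
25 → 13 → 1
13 → none → 0
Sum: 1 + 2 + 4 + 0 + 3 + 3 + 1 + 1 + 0 = 15

15 out-of-order pairs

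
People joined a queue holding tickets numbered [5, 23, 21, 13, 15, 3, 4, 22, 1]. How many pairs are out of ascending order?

Element-by-element contributions:
5 → 3, 4, 1 → 3
23 → 21, 13, 15, 3, 4, 22, 1 → 7
21 → 13, 15, 3, 4, 1 → 5
13 → 3, 4, 1 → 3
15 → 3, 4, 1 → 3
3 → 1 → 1
4 → 1 → 1
22 → 1 → 1
1 → none → 0
Sum: 3 + 7 + 5 + 3 + 3 + 1 + 1 + 1 + 0 = 24

There are 24 inversions.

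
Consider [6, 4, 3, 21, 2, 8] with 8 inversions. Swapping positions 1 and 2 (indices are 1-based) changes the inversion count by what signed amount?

-1

Positions 1 and 2 hold 6 and 4; after swapping, the array is [4, 6, 3, 21, 2, 8].
For each element, count later entries that are smaller:
4 → 3, 2 → 2
6 → 3, 2 → 2
3 → 2 → 1
21 → 2, 8 → 2
2 → none → 0
8 → none → 0
Sum: 2 + 2 + 1 + 2 + 0 + 0 = 7
Change: 7 − 8 = -1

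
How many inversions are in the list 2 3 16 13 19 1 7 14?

Count, for each position, how many later elements it exceeds:
2 → 1 → 1
3 → 1 → 1
16 → 13, 1, 7, 14 → 4
13 → 1, 7 → 2
19 → 1, 7, 14 → 3
1 → none → 0
7 → none → 0
14 → none → 0
Sum: 1 + 1 + 4 + 2 + 3 + 0 + 0 + 0 = 11

11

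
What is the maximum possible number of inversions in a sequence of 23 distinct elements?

253 inversions

The maximum occurs when the array is in strictly decreasing order: every one of the C(23, 2) pairs is inverted.
C(23, 2) = 23·22/2 = 253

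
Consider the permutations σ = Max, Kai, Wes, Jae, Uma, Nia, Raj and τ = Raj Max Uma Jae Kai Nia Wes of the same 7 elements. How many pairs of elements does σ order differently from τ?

Assign each item its position (1..7) in the first ordering, then rewrite the second ordering as that position sequence:
positions: Max→1, Kai→2, Wes→3, Jae→4, Uma→5, Nia→6, Raj→7
second ordering as positions: [7, 1, 5, 4, 2, 6, 3]
Discordant pairs = inversions in this position sequence.
7: 1, 5, 4, 2, 6, 3 → 6
1: 0
5: 4, 2, 3 → 3
4: 2, 3 → 2
2: 0
6: 3 → 1
3: 0
Total: 6 + 0 + 3 + 2 + 0 + 1 + 0 = 12

12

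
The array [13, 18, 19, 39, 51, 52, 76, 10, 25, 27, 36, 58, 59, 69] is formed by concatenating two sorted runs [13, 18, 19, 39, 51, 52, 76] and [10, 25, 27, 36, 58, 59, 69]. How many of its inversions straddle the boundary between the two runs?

22

Count, for every r in R, how many entries of L exceed r:
r = 10: 13, 18, 19, 39, 51, 52, 76 → 7
r = 25: 39, 51, 52, 76 → 4
r = 27: 39, 51, 52, 76 → 4
r = 36: 39, 51, 52, 76 → 4
r = 58: 76 → 1
r = 59: 76 → 1
r = 69: 76 → 1
Cross-inversions: 7 + 4 + 4 + 4 + 1 + 1 + 1 = 22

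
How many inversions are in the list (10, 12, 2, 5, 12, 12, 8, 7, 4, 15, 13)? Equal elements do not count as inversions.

21 inversions

For each element, count later entries that are smaller:
10: 5
12: 5
2: 0
5: 1
12: 3
12: 3
8: 2
7: 1
4: 0
15: 1
13: 0
Sum: 5 + 5 + 0 + 1 + 3 + 3 + 2 + 1 + 0 + 1 + 0 = 21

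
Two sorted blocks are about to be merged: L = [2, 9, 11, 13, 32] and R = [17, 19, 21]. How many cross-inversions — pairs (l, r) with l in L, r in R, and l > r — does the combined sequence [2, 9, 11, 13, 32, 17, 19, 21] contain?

3 cross-inversions

For each element r of the right run, count left-run elements greater than r:
r = 17: 32 → 1
r = 19: 32 → 1
r = 21: 32 → 1
Cross-inversions: 1 + 1 + 1 = 3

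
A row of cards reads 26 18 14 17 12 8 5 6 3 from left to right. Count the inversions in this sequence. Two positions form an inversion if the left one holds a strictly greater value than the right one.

34

Sweep left to right; for each value list the smaller values that follow it:
26: 8
18: 7
14: 5
17: 5
12: 4
8: 3
5: 1
6: 1
3: 0
Sum: 8 + 7 + 5 + 5 + 4 + 3 + 1 + 1 + 0 = 34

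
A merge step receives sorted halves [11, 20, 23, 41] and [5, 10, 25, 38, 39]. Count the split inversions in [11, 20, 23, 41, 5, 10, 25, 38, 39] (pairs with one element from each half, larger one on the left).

11 cross-inversions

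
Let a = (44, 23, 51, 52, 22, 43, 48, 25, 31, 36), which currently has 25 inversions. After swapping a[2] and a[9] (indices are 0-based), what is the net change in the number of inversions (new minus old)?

-5

Positions 2 and 9 hold 51 and 36; after swapping, the array is [44, 23, 36, 52, 22, 43, 48, 25, 31, 51].
Sweep left to right; for each value list the smaller values that follow it:
44: 6
23: 1
36: 3
52: 6
22: 0
43: 2
48: 2
25: 0
31: 0
51: 0
Sum: 6 + 1 + 3 + 6 + 0 + 2 + 2 + 0 + 0 + 0 = 20
Change: 20 − 25 = -5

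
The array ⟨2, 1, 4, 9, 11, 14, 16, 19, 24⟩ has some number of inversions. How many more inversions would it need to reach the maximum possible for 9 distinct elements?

35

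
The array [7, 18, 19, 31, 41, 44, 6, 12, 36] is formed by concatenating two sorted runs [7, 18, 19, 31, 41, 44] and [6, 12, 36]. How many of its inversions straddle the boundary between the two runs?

13 cross-inversions

Count, for every r in R, how many entries of L exceed r:
r = 6: 7, 18, 19, 31, 41, 44 → 6
r = 12: 18, 19, 31, 41, 44 → 5
r = 36: 41, 44 → 2
Cross-inversions: 6 + 5 + 2 = 13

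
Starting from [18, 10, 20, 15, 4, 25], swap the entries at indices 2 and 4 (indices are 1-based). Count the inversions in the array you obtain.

Inversions: 8

Positions 2 and 4 hold 10 and 15; after swapping, the array is [18, 15, 20, 10, 4, 25].
Sweep left to right; for each value list the smaller values that follow it:
18: 3
15: 2
20: 2
10: 1
4: 0
25: 0
Sum: 3 + 2 + 2 + 1 + 0 + 0 = 8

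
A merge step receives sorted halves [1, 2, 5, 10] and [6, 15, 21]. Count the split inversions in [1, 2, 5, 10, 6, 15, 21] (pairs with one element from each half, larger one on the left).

Count, for every r in R, how many entries of L exceed r:
r = 6: 10 → 1
r = 15: none → 0
r = 21: none → 0
Cross-inversions: 1 + 0 + 0 = 1

1 split inversion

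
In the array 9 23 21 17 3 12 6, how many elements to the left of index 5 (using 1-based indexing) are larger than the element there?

4 such elements

The element at index 5 is 3.
Elements before it: 9, 23, 21, 17
Those larger than 3: 9, 23, 21, 17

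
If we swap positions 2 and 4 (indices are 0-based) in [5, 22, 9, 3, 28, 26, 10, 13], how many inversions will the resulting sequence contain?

12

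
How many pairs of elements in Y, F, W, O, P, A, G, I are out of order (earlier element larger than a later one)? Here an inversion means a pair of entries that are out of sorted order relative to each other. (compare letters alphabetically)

Element-by-element contributions:
Y → F, W, O, P, A, G, I → 7
F → A → 1
W → O, P, A, G, I → 5
O → A, G, I → 3
P → A, G, I → 3
A → none → 0
G → none → 0
I → none → 0
Sum: 7 + 1 + 5 + 3 + 3 + 0 + 0 + 0 = 19

19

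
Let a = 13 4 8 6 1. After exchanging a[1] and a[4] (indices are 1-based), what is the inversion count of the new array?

5 inversions

Positions 1 and 4 hold 13 and 6; after swapping, the array is [6, 4, 8, 13, 1].
Element-by-element contributions:
6: 2
4: 1
8: 1
13: 1
1: 0
Sum: 2 + 1 + 1 + 1 + 0 = 5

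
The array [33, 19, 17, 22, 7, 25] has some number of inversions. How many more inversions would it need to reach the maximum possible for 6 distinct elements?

6 inversions short

Maximum inversions for 6 distinct elements is C(6, 2) = 6·5/2 = 15.
Current inversions — for each element, count later smaller elements:
33: 5
19: 2
17: 1
22: 1
7: 0
25: 0
Current total: 5 + 2 + 1 + 1 + 0 + 0 = 9
Shortfall: 15 − 9 = 6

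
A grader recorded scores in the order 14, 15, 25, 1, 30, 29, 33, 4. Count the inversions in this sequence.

Count, for each position, how many later elements it exceeds:
14 → 1, 4 → 2
15 → 1, 4 → 2
25 → 1, 4 → 2
1 → none → 0
30 → 29, 4 → 2
29 → 4 → 1
33 → 4 → 1
4 → none → 0
Sum: 2 + 2 + 2 + 0 + 2 + 1 + 1 + 0 = 10

10 inversions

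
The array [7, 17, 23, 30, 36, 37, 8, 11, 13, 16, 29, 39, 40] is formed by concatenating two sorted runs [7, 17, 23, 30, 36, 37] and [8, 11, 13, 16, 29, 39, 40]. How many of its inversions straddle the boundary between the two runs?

23 split inversions

Count, for every r in R, how many entries of L exceed r:
r = 8: 17, 23, 30, 36, 37 → 5
r = 11: 17, 23, 30, 36, 37 → 5
r = 13: 17, 23, 30, 36, 37 → 5
r = 16: 17, 23, 30, 36, 37 → 5
r = 29: 30, 36, 37 → 3
r = 39: none → 0
r = 40: none → 0
Cross-inversions: 5 + 5 + 5 + 5 + 3 + 0 + 0 = 23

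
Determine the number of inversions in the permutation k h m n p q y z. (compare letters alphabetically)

For each element, count later entries that are smaller:
k: 1
h: 0
m: 0
n: 0
p: 0
q: 0
y: 0
z: 0
Sum: 1 + 0 + 0 + 0 + 0 + 0 + 0 + 0 = 1

Inversions: 1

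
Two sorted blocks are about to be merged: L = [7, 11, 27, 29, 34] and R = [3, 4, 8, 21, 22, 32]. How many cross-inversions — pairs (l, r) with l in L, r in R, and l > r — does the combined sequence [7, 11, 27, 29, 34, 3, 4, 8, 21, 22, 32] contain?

For each element r of the right run, count left-run elements greater than r:
r = 3: 7, 11, 27, 29, 34 → 5
r = 4: 7, 11, 27, 29, 34 → 5
r = 8: 11, 27, 29, 34 → 4
r = 21: 27, 29, 34 → 3
r = 22: 27, 29, 34 → 3
r = 32: 34 → 1
Cross-inversions: 5 + 5 + 4 + 3 + 3 + 1 = 21

Cross-inversions: 21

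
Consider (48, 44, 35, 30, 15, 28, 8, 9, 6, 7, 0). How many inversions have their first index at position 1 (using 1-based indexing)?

The element at index 1 is 48.
Elements after it: 44, 35, 30, 15, 28, 8, 9, 6, 7, 0
Those smaller than 48: 44, 35, 30, 15, 28, 8, 9, 6, 7, 0

10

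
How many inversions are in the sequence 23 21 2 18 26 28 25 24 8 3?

Sweep left to right; for each value list the smaller values that follow it:
23: 5
21: 4
2: 0
18: 2
26: 4
28: 4
25: 3
24: 2
8: 1
3: 0
Sum: 5 + 4 + 0 + 2 + 4 + 4 + 3 + 2 + 1 + 0 = 25

25 inversions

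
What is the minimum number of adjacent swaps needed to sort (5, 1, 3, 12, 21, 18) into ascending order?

The minimum number of adjacent swaps to sort an array equals its inversion count, since every such swap removes exactly one inversion.
Count inversions — for each element, later elements that are smaller:
5: 1, 3 → 2
1: none → 0
3: none → 0
12: none → 0
21: 18 → 1
18: none → 0
Total inversions: 2 + 0 + 0 + 0 + 1 + 0 = 3

There are 3 swaps.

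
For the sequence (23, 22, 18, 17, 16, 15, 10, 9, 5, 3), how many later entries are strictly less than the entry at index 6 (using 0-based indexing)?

The element at index 6 is 10.
Elements after it: 9, 5, 3
Those smaller than 10: 9, 5, 3

3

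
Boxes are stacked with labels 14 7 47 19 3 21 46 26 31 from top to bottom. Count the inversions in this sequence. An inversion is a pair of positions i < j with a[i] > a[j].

12 inversions

For each element, count later entries that are smaller:
14: 2
7: 1
47: 6
19: 1
3: 0
21: 0
46: 2
26: 0
31: 0
Sum: 2 + 1 + 6 + 1 + 0 + 0 + 2 + 0 + 0 = 12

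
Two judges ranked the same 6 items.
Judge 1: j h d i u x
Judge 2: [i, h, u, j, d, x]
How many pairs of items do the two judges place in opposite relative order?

6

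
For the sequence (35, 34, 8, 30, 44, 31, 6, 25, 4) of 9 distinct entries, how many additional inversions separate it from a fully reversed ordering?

Maximum inversions for 9 distinct elements is C(9, 2) = 9·8/2 = 36.
Current inversions — for each element, count later smaller elements:
35: 7
34: 6
8: 2
30: 3
44: 4
31: 3
6: 1
25: 1
4: 0
Current total: 7 + 6 + 2 + 3 + 4 + 3 + 1 + 1 + 0 = 27
Shortfall: 36 − 27 = 9

9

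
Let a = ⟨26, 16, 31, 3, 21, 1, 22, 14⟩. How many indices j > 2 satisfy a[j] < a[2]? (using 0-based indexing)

The element at index 2 is 31.
Elements after it: 3, 21, 1, 22, 14
Those smaller than 31: 3, 21, 1, 22, 14

5 such elements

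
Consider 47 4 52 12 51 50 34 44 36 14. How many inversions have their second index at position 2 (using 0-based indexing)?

The element at index 2 is 52.
Elements before it: 47, 4
None of them are larger than 52.

0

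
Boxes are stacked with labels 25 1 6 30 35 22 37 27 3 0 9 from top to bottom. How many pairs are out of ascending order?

For each element, count later entries that are smaller:
25: 6
1: 1
6: 2
30: 5
35: 5
22: 3
37: 4
27: 3
3: 1
0: 0
9: 0
Sum: 6 + 1 + 2 + 5 + 5 + 3 + 4 + 3 + 1 + 0 + 0 = 30

There are 30 inversions.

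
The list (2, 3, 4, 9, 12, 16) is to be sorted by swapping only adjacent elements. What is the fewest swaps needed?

0 swaps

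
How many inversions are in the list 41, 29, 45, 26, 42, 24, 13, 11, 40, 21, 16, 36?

45

For each element, count later entries that are smaller:
41: 9
29: 6
45: 9
26: 5
42: 7
24: 4
13: 1
11: 0
40: 3
21: 1
16: 0
36: 0
Sum: 9 + 6 + 9 + 5 + 7 + 4 + 1 + 0 + 3 + 1 + 0 + 0 = 45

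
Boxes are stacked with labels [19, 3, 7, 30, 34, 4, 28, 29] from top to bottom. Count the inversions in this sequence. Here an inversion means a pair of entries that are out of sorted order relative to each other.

Inversions: 10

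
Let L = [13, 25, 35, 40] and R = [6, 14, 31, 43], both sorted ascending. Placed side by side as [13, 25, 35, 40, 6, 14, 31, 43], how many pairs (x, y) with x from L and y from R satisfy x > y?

9 cross-inversions

For each element r of the right run, count left-run elements greater than r:
r = 6: 13, 25, 35, 40 → 4
r = 14: 25, 35, 40 → 3
r = 31: 35, 40 → 2
r = 43: none → 0
Cross-inversions: 4 + 3 + 2 + 0 = 9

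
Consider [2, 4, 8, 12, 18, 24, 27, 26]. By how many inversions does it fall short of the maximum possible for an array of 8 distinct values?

Maximum inversions for 8 distinct elements is C(8, 2) = 8·7/2 = 28.
Current inversions — for each element, count later smaller elements:
2: 0
4: 0
8: 0
12: 0
18: 0
24: 0
27: 1
26: 0
Current total: 0 + 0 + 0 + 0 + 0 + 0 + 1 + 0 = 1
Shortfall: 28 − 1 = 27

27 inversions short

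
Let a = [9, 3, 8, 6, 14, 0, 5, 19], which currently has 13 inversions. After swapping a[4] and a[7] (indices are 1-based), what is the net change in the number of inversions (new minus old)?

-1

Positions 4 and 7 hold 6 and 5; after swapping, the array is [9, 3, 8, 5, 14, 0, 6, 19].
Sweep left to right; for each value list the smaller values that follow it:
9: 5
3: 1
8: 3
5: 1
14: 2
0: 0
6: 0
19: 0
Sum: 5 + 1 + 3 + 1 + 2 + 0 + 0 + 0 = 12
Change: 12 − 13 = -1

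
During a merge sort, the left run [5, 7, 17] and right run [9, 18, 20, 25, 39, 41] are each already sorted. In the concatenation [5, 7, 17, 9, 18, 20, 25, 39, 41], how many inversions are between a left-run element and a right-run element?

Cross-inversions: 1

Take each right-half value and tally the left-half values above it:
r = 9: 17 → 1
r = 18: none → 0
r = 20: none → 0
r = 25: none → 0
r = 39: none → 0
r = 41: none → 0
Cross-inversions: 1 + 0 + 0 + 0 + 0 + 0 = 1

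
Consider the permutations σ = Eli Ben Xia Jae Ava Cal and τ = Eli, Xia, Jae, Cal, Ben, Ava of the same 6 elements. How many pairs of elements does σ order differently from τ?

4

Assign each item its position (1..6) in the first ordering, then rewrite the second ordering as that position sequence:
positions: Eli→1, Ben→2, Xia→3, Jae→4, Ava→5, Cal→6
second ordering as positions: [1, 3, 4, 6, 2, 5]
Discordant pairs = inversions in this position sequence.
1: 0
3: 2 → 1
4: 2 → 1
6: 2, 5 → 2
2: 0
5: 0
Total: 0 + 1 + 1 + 2 + 0 + 0 = 4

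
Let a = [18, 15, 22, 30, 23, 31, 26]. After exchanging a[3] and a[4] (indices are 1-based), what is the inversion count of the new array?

Positions 3 and 4 hold 22 and 30; after swapping, the array is [18, 15, 30, 22, 23, 31, 26].
For each element, count later entries that are smaller:
18 → 15 → 1
15 → none → 0
30 → 22, 23, 26 → 3
22 → none → 0
23 → none → 0
31 → 26 → 1
26 → none → 0
Sum: 1 + 0 + 3 + 0 + 0 + 1 + 0 = 5

5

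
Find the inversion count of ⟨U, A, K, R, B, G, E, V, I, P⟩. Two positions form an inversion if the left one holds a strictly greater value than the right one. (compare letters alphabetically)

20

Element-by-element contributions:
U → A, K, R, B, G, E, I, P → 8
A → none → 0
K → B, G, E, I → 4
R → B, G, E, I, P → 5
B → none → 0
G → E → 1
E → none → 0
V → I, P → 2
I → none → 0
P → none → 0
Sum: 8 + 0 + 4 + 5 + 0 + 1 + 0 + 2 + 0 + 0 = 20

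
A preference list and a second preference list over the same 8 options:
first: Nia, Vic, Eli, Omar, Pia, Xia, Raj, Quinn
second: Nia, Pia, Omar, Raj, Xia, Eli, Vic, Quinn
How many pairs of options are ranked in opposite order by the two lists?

Pairs: 11

Assign each item its position (1..8) in the first ordering, then rewrite the second ordering as that position sequence:
positions: Nia→1, Vic→2, Eli→3, Omar→4, Pia→5, Xia→6, Raj→7, Quinn→8
second ordering as positions: [1, 5, 4, 7, 6, 3, 2, 8]
Discordant pairs = inversions in this position sequence.
1: 0
5: 4, 3, 2 → 3
4: 3, 2 → 2
7: 6, 3, 2 → 3
6: 3, 2 → 2
3: 2 → 1
2: 0
8: 0
Total: 0 + 3 + 2 + 3 + 2 + 1 + 0 + 0 = 11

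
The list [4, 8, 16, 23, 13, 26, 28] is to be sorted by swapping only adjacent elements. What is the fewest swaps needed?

Minimum adjacent swaps = number of inversions (each swap of adjacent out-of-order elements removes one inversion and no swap can remove more).
Count inversions — for each element, later elements that are smaller:
4: none → 0
8: none → 0
16: 13 → 1
23: 13 → 1
13: none → 0
26: none → 0
28: none → 0
Total inversions: 0 + 0 + 1 + 1 + 0 + 0 + 0 = 2

2 swaps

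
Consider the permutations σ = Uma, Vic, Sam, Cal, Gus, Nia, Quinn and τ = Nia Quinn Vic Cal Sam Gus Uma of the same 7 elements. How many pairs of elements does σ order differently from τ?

Assign each item its position (1..7) in the first ordering, then rewrite the second ordering as that position sequence:
positions: Uma→1, Vic→2, Sam→3, Cal→4, Gus→5, Nia→6, Quinn→7
second ordering as positions: [6, 7, 2, 4, 3, 5, 1]
Discordant pairs = inversions in this position sequence.
6: 2, 4, 3, 5, 1 → 5
7: 2, 4, 3, 5, 1 → 5
2: 1 → 1
4: 3, 1 → 2
3: 1 → 1
5: 1 → 1
1: 0
Total: 5 + 5 + 1 + 2 + 1 + 1 + 0 = 15

15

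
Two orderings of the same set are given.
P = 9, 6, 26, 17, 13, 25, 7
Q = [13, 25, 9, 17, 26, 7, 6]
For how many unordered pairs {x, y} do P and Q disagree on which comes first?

Assign each item its position (1..7) in the first ordering, then rewrite the second ordering as that position sequence:
positions: 9→1, 6→2, 26→3, 17→4, 13→5, 25→6, 7→7
second ordering as positions: [5, 6, 1, 4, 3, 7, 2]
Discordant pairs = inversions in this position sequence.
5: 1, 4, 3, 2 → 4
6: 1, 4, 3, 2 → 4
1: 0
4: 3, 2 → 2
3: 2 → 1
7: 2 → 1
2: 0
Total: 4 + 4 + 0 + 2 + 1 + 1 + 0 = 12

There are 12 disagreeing pairs.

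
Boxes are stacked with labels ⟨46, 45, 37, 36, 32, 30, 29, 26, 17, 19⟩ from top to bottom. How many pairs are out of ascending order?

Element-by-element contributions:
46: 9
45: 8
37: 7
36: 6
32: 5
30: 4
29: 3
26: 2
17: 0
19: 0
Sum: 9 + 8 + 7 + 6 + 5 + 4 + 3 + 2 + 0 + 0 = 44

Inversions: 44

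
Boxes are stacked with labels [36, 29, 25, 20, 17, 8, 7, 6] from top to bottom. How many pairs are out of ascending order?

28 inversions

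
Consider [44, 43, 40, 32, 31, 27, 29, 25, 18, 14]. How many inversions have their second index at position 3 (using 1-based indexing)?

The element at index 3 is 40.
Elements before it: 44, 43
Those larger than 40: 44, 43

2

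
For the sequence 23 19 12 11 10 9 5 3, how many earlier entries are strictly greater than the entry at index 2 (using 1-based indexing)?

The element at index 2 is 19.
Elements before it: 23
Those larger than 19: 23

1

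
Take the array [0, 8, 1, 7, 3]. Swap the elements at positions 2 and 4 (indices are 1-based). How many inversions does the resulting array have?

Positions 2 and 4 hold 8 and 7; after swapping, the array is [0, 7, 1, 8, 3].
Sweep left to right; for each value list the smaller values that follow it:
0: 0
7: 2
1: 0
8: 1
3: 0
Sum: 0 + 2 + 0 + 1 + 0 = 3

3 inversions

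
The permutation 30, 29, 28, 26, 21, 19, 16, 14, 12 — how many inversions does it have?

36

Sweep left to right; for each value list the smaller values that follow it:
30: 8
29: 7
28: 6
26: 5
21: 4
19: 3
16: 2
14: 1
12: 0
Sum: 8 + 7 + 6 + 5 + 4 + 3 + 2 + 1 + 0 = 36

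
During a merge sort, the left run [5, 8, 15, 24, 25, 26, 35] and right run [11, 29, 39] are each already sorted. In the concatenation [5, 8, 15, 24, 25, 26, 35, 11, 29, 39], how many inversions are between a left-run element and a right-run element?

There are 6 cross-inversions.

For each element r of the right run, count left-run elements greater than r:
r = 11: 15, 24, 25, 26, 35 → 5
r = 29: 35 → 1
r = 39: none → 0
Cross-inversions: 5 + 1 + 0 = 6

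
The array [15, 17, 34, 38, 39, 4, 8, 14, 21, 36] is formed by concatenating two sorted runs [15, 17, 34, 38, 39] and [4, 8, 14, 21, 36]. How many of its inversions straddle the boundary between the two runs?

Cross-inversions: 20

Take each right-half value and tally the left-half values above it:
r = 4: 15, 17, 34, 38, 39 → 5
r = 8: 15, 17, 34, 38, 39 → 5
r = 14: 15, 17, 34, 38, 39 → 5
r = 21: 34, 38, 39 → 3
r = 36: 38, 39 → 2
Cross-inversions: 5 + 5 + 5 + 3 + 2 = 20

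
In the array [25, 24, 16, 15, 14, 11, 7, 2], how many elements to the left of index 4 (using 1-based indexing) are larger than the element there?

3

The element at index 4 is 15.
Elements before it: 25, 24, 16
Those larger than 15: 25, 24, 16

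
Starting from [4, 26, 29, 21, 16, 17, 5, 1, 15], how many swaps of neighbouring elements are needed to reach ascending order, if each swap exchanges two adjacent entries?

Each adjacent swap fixes exactly one inversion, so the minimum swap count equals the number of inversions.
Count inversions — for each element, later elements that are smaller:
4: 1 → 1
26: 21, 16, 17, 5, 1, 15 → 6
29: 21, 16, 17, 5, 1, 15 → 6
21: 16, 17, 5, 1, 15 → 5
16: 5, 1, 15 → 3
17: 5, 1, 15 → 3
5: 1 → 1
1: none → 0
15: none → 0
Total inversions: 1 + 6 + 6 + 5 + 3 + 3 + 1 + 0 + 0 = 25

Swaps: 25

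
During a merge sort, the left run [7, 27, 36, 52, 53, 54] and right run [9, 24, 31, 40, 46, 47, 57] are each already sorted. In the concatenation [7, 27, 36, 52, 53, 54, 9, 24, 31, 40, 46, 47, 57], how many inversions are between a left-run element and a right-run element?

23 cross-inversions

Count, for every r in R, how many entries of L exceed r:
r = 9: 27, 36, 52, 53, 54 → 5
r = 24: 27, 36, 52, 53, 54 → 5
r = 31: 36, 52, 53, 54 → 4
r = 40: 52, 53, 54 → 3
r = 46: 52, 53, 54 → 3
r = 47: 52, 53, 54 → 3
r = 57: none → 0
Cross-inversions: 5 + 5 + 4 + 3 + 3 + 3 + 0 = 23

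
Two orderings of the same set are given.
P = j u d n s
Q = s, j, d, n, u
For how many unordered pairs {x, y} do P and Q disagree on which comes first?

6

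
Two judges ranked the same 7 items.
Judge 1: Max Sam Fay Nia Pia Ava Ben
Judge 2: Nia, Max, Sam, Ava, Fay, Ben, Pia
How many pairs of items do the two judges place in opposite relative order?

Assign each item its position (1..7) in the first ordering, then rewrite the second ordering as that position sequence:
positions: Max→1, Sam→2, Fay→3, Nia→4, Pia→5, Ava→6, Ben→7
second ordering as positions: [4, 1, 2, 6, 3, 7, 5]
Discordant pairs = inversions in this position sequence.
4: 1, 2, 3 → 3
1: 0
2: 0
6: 3, 5 → 2
3: 0
7: 5 → 1
5: 0
Total: 3 + 0 + 0 + 2 + 0 + 1 + 0 = 6

6 discordant pairs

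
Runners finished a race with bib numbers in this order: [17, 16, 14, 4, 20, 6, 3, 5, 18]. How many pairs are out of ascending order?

Element-by-element contributions:
17 → 16, 14, 4, 6, 3, 5 → 6
16 → 14, 4, 6, 3, 5 → 5
14 → 4, 6, 3, 5 → 4
4 → 3 → 1
20 → 6, 3, 5, 18 → 4
6 → 3, 5 → 2
3 → none → 0
5 → none → 0
18 → none → 0
Sum: 6 + 5 + 4 + 1 + 4 + 2 + 0 + 0 + 0 = 22

22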